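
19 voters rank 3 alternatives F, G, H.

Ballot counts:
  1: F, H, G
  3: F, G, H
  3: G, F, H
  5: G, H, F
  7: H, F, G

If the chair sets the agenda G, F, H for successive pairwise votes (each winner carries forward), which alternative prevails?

H

Round 1: G vs F — 8–11, F advances.
Round 2: F vs H — 7–12, H advances.
The agenda winner is H.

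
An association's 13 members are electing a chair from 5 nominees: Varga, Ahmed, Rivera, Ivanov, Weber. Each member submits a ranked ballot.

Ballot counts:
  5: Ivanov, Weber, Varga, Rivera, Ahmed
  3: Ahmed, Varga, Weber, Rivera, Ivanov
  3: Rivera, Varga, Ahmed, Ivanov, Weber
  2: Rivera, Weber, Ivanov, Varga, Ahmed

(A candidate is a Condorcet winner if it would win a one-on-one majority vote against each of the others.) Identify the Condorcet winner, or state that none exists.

Head-to-head results (13 voters):
Varga vs Ahmed: Varga is ranked higher on 5+3+2 = 10 ballots, Ahmed on 3. Varga wins 10–3.
Varga vs Rivera: 8 to 5, Varga.
Varga vs Ivanov: 3+3 = 6 for Varga, 7 for Ivanov — Ivanov by 7–6.
Varga vs Weber: Varga preferred on 3+3 = 6 ballots; Weber wins 7–6.
Ahmed vs Rivera: 3 for Ahmed, 10 for Rivera — Rivera by 10–3.
Ahmed vs Ivanov: 3+3 = 6 for Ahmed, 7 for Ivanov — Ivanov by 7–6.
Ahmed vs Weber: 3+3 = 6 for Ahmed, 7 for Weber — Weber by 7–6.
Rivera vs Ivanov: 3+3+2 = 8 for Rivera, 5 for Ivanov — Rivera by 8–5.
Rivera vs Weber: 3+2 = 5 for Rivera, 8 for Weber — Weber by 8–5.
Ivanov vs Weber: 5+3 = 8 for Ivanov, 5 for Weber — Ivanov by 8–5.
No candidate is unbeaten: Varga loses to Ivanov; Ahmed loses to Varga; Rivera loses to Varga; Ivanov loses to Rivera; Weber loses to Ivanov. In particular Varga > Rivera > Ivanov > Varga is a majority cycle — no Condorcet winner exists.

none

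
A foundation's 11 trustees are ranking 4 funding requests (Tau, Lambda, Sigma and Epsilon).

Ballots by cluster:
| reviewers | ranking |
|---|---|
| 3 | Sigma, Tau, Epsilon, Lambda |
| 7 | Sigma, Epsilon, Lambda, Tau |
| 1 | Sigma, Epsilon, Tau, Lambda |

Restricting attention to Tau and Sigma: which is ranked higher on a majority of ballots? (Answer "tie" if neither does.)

No ballot ranks Tau above Sigma: 0.
Ballots ranking Sigma above Tau: 11 − 0 = 11.
Sigma wins the head-to-head 11–0.

Sigma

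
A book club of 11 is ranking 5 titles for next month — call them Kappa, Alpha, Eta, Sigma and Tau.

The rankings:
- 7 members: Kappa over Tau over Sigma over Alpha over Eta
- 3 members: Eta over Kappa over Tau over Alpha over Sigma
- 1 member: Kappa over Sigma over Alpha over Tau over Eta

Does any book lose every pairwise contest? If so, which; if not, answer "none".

Head-to-head results (11 members):
Kappa–Alpha: Kappa 11–0.
Kappa vs Eta: 8 to 3, Kappa.
Kappa vs Sigma: Kappa preferred on 7+3+1 = 11 ballots; Kappa wins 11–0.
Kappa vs Tau: Kappa wins 11–0.
Alpha vs Eta: Alpha, 8–3.
Alpha vs Sigma: Sigma, 8–3.
Alpha–Tau: Tau 10–1.
Eta vs Sigma: 3 to 8, Sigma.
Eta–Tau: Tau 8–3.
Sigma vs Tau: Tau wins 10–1.
Eta is beaten in every head-to-head and is the Condorcet loser.

Eta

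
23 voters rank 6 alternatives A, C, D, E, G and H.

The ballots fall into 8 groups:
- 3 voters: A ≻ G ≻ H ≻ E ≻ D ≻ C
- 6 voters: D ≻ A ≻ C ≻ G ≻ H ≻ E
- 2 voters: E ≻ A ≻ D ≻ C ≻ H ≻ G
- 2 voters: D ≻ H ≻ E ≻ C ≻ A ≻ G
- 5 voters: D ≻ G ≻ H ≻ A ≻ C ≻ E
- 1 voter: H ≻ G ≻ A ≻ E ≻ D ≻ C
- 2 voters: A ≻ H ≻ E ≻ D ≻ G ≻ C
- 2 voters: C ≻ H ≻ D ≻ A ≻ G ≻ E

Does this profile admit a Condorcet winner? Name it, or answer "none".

Check each pair by majority over 23 ballots:
A vs C: A wins 19–4.
A vs D: A is ranked higher on 3+2+1+2 = 8 ballots, D on 15. D wins 15–8.
A vs E: 3+6+5+1+2+2 = 19 for A, 4 for E — A by 19–4.
A vs G: A, 17–6.
A–H: A 13–10.
C vs D: D wins 21–2.
C vs E: C preferred on 6+5+2 = 13 ballots; C wins 13–10.
C vs G: 12 to 11, C.
C vs H: H wins 13–10.
D vs E: 6+2+5+2 = 15 for D, 8 for E — D by 15–8.
D vs G: 6+2+2+5+2+2 = 19 for D, 4 for G — D by 19–4.
D vs H: D wins 15–8.
E vs G: G, 17–6.
E vs H: H wins 21–2.
G vs H: G wins 14–9.
D defeats every rival head-to-head and is the Condorcet winner.

D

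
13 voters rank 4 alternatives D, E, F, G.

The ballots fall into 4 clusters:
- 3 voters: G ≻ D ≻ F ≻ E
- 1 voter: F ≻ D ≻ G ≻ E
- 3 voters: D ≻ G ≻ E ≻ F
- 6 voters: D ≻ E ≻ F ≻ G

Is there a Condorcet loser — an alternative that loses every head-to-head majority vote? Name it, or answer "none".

Head-to-head results (13 voters):
D vs E: 3+1+3+6 = 13 for D, 0 for E — D by 13–0.
D vs F: 3+3+6 = 12 for D, 1 for F — D by 12–1.
D vs G: D wins 10–3.
E vs F: E preferred on 3+6 = 9 ballots; E wins 9–4.
E vs G: G wins 7–6.
F vs G: F wins 7–6.
No alternative is winless: D beats E; E beats F; F beats G; G beats E. There is no Condorcet loser.

none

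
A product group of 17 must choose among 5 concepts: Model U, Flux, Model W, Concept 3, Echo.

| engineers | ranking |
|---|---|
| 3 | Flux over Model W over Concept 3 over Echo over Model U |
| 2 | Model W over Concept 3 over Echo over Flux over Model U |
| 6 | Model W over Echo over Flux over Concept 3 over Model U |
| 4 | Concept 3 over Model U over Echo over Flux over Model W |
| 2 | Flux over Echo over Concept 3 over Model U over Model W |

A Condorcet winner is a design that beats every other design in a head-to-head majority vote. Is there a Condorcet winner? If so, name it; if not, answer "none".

none

Check each pair by majority over 17 ballots:
Model U–Flux: Flux 13–4.
Model U vs Model W: Model U is ranked higher on 4+2 = 6 ballots, Model W on 11. Model W wins 11–6.
Model U–Concept 3: Concept 3 17–0.
Model U vs Echo: Echo, 13–4.
Flux vs Model W: 3+4+2 = 9 for Flux, 8 for Model W — Flux by 9–8.
Flux vs Concept 3: Flux, 11–6.
Flux vs Echo: 3+2 = 5 for Flux, 12 for Echo — Echo by 12–5.
Model W vs Concept 3: Model W, 11–6.
Model W–Echo: Model W 11–6.
Concept 3 vs Echo: Concept 3 is ranked higher on 3+2+4 = 9 ballots, Echo on 8. Concept 3 wins 9–8.
Every design loses at least once (Model U loses to Flux; Flux loses to Echo; Model W loses to Flux; Concept 3 loses to Flux; Echo loses to Model W). The majority relation contains the cycle Flux beats Model W beats Echo beats Flux, so there is no Condorcet winner.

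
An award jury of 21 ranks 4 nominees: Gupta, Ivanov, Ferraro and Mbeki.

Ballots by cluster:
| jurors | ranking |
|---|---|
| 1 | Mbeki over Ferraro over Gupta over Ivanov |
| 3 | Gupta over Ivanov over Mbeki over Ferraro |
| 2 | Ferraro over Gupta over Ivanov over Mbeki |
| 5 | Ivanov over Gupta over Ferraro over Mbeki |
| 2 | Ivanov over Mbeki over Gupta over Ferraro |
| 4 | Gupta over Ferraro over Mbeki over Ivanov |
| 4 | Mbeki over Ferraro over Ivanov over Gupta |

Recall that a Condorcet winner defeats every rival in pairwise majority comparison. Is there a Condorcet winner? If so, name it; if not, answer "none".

none

Pairwise majorities:
Gupta vs Ivanov: Ivanov wins 11–10.
Gupta vs Ferraro: Gupta wins 14–7.
Gupta–Mbeki: Gupta 14–7.
Ivanov vs Ferraro: Ivanov is ranked higher on 3+5+2 = 10 ballots, Ferraro on 11. Ferraro wins 11–10.
Ivanov vs Mbeki: 12 to 9, Ivanov.
Ferraro–Mbeki: Ferraro 11–10.
No nominee is unbeaten: Gupta loses to Ivanov; Ivanov loses to Ferraro; Ferraro loses to Gupta; Mbeki loses to Gupta. In particular Gupta > Ferraro > Ivanov > Gupta is a majority cycle — no Condorcet winner exists.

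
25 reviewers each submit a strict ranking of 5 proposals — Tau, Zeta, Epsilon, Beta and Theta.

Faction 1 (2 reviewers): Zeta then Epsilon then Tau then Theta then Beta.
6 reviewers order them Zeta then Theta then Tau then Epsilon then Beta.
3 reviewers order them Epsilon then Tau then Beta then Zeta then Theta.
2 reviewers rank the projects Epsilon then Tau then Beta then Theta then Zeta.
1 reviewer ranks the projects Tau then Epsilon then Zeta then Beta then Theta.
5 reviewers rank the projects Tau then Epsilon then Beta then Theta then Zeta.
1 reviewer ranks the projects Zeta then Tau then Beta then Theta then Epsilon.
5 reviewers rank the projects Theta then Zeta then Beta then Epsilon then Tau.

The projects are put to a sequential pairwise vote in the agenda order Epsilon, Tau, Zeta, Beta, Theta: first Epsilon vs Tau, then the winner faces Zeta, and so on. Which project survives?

Round 1: Epsilon vs Tau — 12–13, Tau advances.
Round 2: Tau vs Zeta — 11–14, Zeta advances.
Round 3: Zeta vs Beta — 15–10, Zeta advances.
Round 4: Zeta vs Theta — 13–12, Zeta advances.
Zeta survives the agenda.

Zeta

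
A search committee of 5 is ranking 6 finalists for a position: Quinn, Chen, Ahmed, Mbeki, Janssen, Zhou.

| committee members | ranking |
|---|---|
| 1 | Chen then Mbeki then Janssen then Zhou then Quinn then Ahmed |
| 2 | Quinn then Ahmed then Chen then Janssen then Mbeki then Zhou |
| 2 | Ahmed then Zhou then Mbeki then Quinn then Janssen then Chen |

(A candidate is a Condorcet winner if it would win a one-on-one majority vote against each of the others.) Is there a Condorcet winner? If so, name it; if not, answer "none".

none

Check each pair by majority over 5 ballots:
Quinn vs Chen: 4 to 1, Quinn.
Quinn–Ahmed: Quinn 3–2.
Quinn vs Mbeki: 2 to 3, Mbeki.
Quinn–Janssen: Quinn 4–1.
Quinn–Zhou: Zhou 3–2.
Chen vs Ahmed: 1 for Chen, 4 for Ahmed — Ahmed by 4–1.
Chen vs Mbeki: Chen wins 3–2.
Chen vs Janssen: Chen is ranked higher on 1+2 = 3 ballots, Janssen on 2. Chen wins 3–2.
Chen vs Zhou: 3 to 2, Chen.
Ahmed vs Mbeki: Ahmed preferred on 2+2 = 4 ballots; Ahmed wins 4–1.
Ahmed–Janssen: Ahmed 4–1.
Ahmed vs Zhou: Ahmed wins 4–1.
Mbeki vs Janssen: Mbeki, 3–2.
Mbeki vs Zhou: Mbeki, 3–2.
Janssen–Zhou: Janssen 3–2.
Each candidate drops at least one matchup (Quinn loses to Mbeki; Chen loses to Quinn; Ahmed loses to Quinn; Mbeki loses to Chen; Janssen loses to Quinn; Zhou loses to Chen); the cycle Quinn → Chen → Mbeki → Quinn rules out a Condorcet winner.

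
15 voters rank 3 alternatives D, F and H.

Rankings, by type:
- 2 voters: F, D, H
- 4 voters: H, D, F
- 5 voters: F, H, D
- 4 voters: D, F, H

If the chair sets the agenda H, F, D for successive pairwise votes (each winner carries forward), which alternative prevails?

D

Round 1: H vs F — 4–11, F advances.
Round 2: F vs D — 7–8, D advances.
The agenda winner is D.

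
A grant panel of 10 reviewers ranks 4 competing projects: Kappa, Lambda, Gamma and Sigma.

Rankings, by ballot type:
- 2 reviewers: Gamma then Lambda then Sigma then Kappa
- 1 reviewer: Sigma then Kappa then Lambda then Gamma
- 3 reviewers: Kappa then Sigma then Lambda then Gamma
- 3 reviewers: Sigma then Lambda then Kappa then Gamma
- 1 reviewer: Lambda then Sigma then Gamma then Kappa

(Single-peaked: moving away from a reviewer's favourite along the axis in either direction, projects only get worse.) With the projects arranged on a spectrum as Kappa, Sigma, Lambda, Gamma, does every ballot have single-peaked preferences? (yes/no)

yes

Axis positions: Kappa=1, Sigma=2, Lambda=3, Gamma=4.
Ballot type 1 (peak Gamma at position 4): ranking walks positions 4-3-2-1, expanding outward from the peak — single-peaked.
Ballot type 2 (peak Sigma at position 2): ranking walks positions 2-1-3-4, expanding outward from the peak — single-peaked.
Ballot type 3 (peak Kappa at position 1): ranking walks positions 1-2-3-4, expanding outward from the peak — single-peaked.
Ballot type 4 (peak Sigma at position 2): ranking walks positions 2-3-1-4, expanding outward from the peak — single-peaked.
Ballot type 5 (peak Lambda at position 3): ranking walks positions 3-2-4-1, expanding outward from the peak — single-peaked.
Every ranking is single-peaked on this axis.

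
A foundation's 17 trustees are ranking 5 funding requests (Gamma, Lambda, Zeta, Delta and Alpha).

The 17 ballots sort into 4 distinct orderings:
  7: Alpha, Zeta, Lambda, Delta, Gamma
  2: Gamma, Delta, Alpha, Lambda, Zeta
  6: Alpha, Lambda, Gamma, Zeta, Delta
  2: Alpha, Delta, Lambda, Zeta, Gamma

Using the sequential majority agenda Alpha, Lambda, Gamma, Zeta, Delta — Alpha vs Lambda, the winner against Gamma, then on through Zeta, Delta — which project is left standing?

Alpha

Round 1: Alpha vs Lambda — 17–0, Alpha advances.
Round 2: Alpha vs Gamma — 15–2, Alpha advances.
Round 3: Alpha vs Zeta — 17–0, Alpha advances.
Round 4: Alpha vs Delta — 15–2, Alpha advances.
The agenda winner is Alpha.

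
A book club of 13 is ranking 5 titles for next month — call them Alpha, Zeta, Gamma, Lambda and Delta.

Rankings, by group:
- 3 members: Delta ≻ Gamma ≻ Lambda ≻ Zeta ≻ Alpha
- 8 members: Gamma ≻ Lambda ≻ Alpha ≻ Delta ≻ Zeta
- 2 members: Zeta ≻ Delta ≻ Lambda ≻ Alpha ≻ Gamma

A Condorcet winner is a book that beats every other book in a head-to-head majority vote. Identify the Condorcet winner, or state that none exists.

Pairwise majorities:
Alpha vs Zeta: Alpha is ranked higher on 8 ballots, Zeta on 5. Alpha wins 8–5.
Alpha vs Gamma: 2 to 11, Gamma.
Alpha vs Lambda: Alpha is ranked higher on 0 ballots, Lambda on 13. Lambda wins 13–0.
Alpha vs Delta: 8 for Alpha, 5 for Delta — Alpha by 8–5.
Zeta vs Gamma: Zeta preferred on 2 ballots; Gamma wins 11–2.
Zeta vs Lambda: Zeta preferred on 2 ballots; Lambda wins 11–2.
Zeta vs Delta: Zeta is ranked higher on 2 ballots, Delta on 11. Delta wins 11–2.
Gamma vs Lambda: Gamma is ranked higher on 3+8 = 11 ballots, Lambda on 2. Gamma wins 11–2.
Gamma vs Delta: 8 to 5, Gamma.
Lambda vs Delta: 8 to 5, Lambda.
Gamma defeats every rival head-to-head and is the Condorcet winner.

Gamma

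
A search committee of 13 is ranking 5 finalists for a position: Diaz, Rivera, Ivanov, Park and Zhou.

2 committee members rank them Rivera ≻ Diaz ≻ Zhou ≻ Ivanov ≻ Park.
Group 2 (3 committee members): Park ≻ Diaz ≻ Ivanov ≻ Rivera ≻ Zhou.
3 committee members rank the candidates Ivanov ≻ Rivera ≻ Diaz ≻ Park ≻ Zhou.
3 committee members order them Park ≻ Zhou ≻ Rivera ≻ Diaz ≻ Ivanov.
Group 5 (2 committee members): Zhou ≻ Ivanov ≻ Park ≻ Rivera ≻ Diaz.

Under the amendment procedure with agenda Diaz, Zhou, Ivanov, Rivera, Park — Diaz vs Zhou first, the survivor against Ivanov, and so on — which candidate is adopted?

Round 1: Diaz vs Zhou — 8–5, Diaz advances.
Round 2: Diaz vs Ivanov — 8–5, Diaz advances.
Round 3: Diaz vs Rivera — 3–10, Rivera advances.
Round 4: Rivera vs Park — 5–8, Park advances.
The agenda winner is Park.

Park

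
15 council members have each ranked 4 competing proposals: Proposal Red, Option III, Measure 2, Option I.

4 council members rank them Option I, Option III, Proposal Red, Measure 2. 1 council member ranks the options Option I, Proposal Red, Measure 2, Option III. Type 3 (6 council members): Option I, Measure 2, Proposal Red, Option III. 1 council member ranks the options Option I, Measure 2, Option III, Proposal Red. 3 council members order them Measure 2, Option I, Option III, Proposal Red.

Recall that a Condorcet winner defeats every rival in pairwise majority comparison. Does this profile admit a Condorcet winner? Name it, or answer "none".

Option I

Pairwise majorities:
Proposal Red vs Option III: Option III, 8–7.
Proposal Red vs Measure 2: Measure 2, 10–5.
Proposal Red vs Option I: Option I wins 15–0.
Option III–Measure 2: Measure 2 11–4.
Option III vs Option I: Option I wins 15–0.
Measure 2 vs Option I: Option I, 12–3.
Only Option I has no losses; Option I is the Condorcet winner.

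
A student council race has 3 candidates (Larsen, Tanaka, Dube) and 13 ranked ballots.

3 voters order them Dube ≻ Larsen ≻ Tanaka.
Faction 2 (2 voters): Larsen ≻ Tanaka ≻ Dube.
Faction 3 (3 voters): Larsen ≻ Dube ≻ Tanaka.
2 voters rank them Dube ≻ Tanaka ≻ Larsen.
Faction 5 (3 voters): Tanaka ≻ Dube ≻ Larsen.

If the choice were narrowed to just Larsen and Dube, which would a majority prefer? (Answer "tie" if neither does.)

Dube

Ballots ranking Larsen above Dube: 2 + 3 = 5.
Ballots ranking Dube above Larsen: 13 − 5 = 8.
Dube wins the head-to-head 8–5.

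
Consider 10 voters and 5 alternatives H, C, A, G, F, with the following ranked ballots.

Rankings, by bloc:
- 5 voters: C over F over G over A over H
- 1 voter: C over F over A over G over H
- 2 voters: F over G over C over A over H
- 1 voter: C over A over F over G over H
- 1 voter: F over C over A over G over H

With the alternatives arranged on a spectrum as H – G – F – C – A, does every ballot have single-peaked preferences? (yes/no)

yes

Axis positions: H=1, G=2, F=3, C=4, A=5.
Bloc 1 (peak C at position 4): ranking walks positions 4-3-2-5-1, expanding outward from the peak — single-peaked.
Bloc 2 (peak C at position 4): ranking walks positions 4-3-5-2-1, expanding outward from the peak — single-peaked.
Bloc 3 (peak F at position 3): ranking walks positions 3-2-4-5-1, expanding outward from the peak — single-peaked.
Bloc 4 (peak C at position 4): ranking walks positions 4-5-3-2-1, expanding outward from the peak — single-peaked.
Bloc 5 (peak F at position 3): ranking walks positions 3-4-5-2-1, expanding outward from the peak — single-peaked.
Every ranking is single-peaked on this axis.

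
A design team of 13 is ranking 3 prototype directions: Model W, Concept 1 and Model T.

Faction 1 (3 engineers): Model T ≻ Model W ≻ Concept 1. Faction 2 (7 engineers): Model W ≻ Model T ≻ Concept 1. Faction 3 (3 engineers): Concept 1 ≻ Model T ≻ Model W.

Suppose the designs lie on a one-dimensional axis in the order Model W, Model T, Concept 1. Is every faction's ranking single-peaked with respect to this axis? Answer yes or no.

yes

Axis positions: Model W=1, Model T=2, Concept 1=3.
Faction 1 (peak Model T at position 2): ranking walks positions 2-1-3, expanding outward from the peak — single-peaked.
Faction 2 (peak Model W at position 1): ranking walks positions 1-2-3, expanding outward from the peak — single-peaked.
Faction 3 (peak Concept 1 at position 3): ranking walks positions 3-2-1, expanding outward from the peak — single-peaked.
Every ranking is single-peaked on this axis.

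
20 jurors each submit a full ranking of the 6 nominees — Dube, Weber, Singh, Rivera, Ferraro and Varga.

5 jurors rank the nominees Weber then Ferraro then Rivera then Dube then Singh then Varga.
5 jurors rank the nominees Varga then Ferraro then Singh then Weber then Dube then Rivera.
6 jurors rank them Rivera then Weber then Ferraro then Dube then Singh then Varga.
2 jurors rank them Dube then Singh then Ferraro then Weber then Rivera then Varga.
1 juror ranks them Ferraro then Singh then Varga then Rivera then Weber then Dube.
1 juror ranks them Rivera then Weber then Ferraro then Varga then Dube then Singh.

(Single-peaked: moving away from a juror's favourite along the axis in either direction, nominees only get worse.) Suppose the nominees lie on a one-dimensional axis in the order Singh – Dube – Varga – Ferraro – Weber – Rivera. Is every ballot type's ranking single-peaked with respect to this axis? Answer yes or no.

no

Axis positions: Singh=1, Dube=2, Varga=3, Ferraro=4, Weber=5, Rivera=6.
Ballot type 1: ranking walks positions 5-4-6-2-1-3; Dube is ranked above Varga even though Varga lies between Dube and the peak Weber on the axis — preferences dip and rise again. Not single-peaked.
Ballot type 2: ranking walks positions 3-4-1-5-2-6; Singh is ranked above Dube even though Dube lies between Singh and the peak Varga on the axis — preferences dip and rise again. Not single-peaked.
Ballot type 3: ranking walks positions 6-5-4-2-1-3; Dube is ranked above Varga even though Varga lies between Dube and the peak Rivera on the axis — preferences dip and rise again. Not single-peaked.
Ballot type 4: ranking walks positions 2-1-4-5-6-3; Ferraro is ranked above Varga even though Varga lies between Ferraro and the peak Dube on the axis — preferences dip and rise again. Not single-peaked.
Ballot type 5: ranking walks positions 4-1-3-6-5-2; Singh is ranked above Varga even though Varga lies between Singh and the peak Ferraro on the axis — preferences dip and rise again. Not single-peaked.
Ballot type 6 (peak Rivera at position 6): ranking walks positions 6-5-4-3-2-1, expanding outward from the peak — single-peaked.
Ballot type 1 violates single-peakedness, so the profile is not single-peaked on this axis.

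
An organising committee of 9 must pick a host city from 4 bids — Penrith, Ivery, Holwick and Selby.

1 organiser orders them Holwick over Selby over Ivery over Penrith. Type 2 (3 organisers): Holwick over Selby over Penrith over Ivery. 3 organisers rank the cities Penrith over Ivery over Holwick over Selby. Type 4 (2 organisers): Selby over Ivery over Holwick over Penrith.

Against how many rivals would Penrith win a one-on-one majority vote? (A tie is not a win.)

Penrith against each rival (9 organisers):
Penrith vs Ivery: 3+3 = 6 for Penrith, 3 for Ivery — Penrith by 6–3.
Penrith vs Holwick: Penrith is ranked higher on 3 ballots, Holwick on 6. Holwick wins 6–3.
Penrith vs Selby: Selby wins 6–3.
Penrith beats Ivery; loses to Holwick, Selby — 1 pairwise win.

1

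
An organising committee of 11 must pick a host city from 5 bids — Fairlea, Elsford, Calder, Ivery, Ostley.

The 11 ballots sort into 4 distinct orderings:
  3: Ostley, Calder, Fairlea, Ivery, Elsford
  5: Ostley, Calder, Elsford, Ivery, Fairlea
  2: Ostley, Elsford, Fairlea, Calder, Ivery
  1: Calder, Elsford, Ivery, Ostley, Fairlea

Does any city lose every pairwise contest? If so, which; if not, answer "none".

Fairlea

Head-to-head results (11 organisers):
Fairlea vs Elsford: Fairlea preferred on 3 ballots; Elsford wins 8–3.
Fairlea vs Calder: Calder wins 9–2.
Fairlea vs Ivery: Ivery wins 6–5.
Fairlea vs Ostley: 0 to 11, Ostley.
Elsford vs Calder: Calder, 9–2.
Elsford vs Ivery: Elsford is ranked higher on 5+2+1 = 8 ballots, Ivery on 3. Elsford wins 8–3.
Elsford vs Ostley: 1 to 10, Ostley.
Calder vs Ivery: Calder, 11–0.
Calder vs Ostley: 1 to 10, Ostley.
Ivery vs Ostley: 1 for Ivery, 10 for Ostley — Ostley by 10–1.
Only Fairlea has no wins; Fairlea is the Condorcet loser.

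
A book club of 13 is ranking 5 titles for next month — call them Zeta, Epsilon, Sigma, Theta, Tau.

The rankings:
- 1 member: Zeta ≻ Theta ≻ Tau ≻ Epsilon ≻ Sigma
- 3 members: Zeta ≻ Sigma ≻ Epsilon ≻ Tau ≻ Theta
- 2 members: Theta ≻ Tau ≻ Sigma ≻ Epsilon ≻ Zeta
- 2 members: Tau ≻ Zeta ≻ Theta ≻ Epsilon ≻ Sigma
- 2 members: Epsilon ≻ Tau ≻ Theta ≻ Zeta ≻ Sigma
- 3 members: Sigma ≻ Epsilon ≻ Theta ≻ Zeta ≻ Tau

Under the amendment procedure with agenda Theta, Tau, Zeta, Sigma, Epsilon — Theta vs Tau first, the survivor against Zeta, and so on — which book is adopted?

Round 1: Theta vs Tau — 6–7, Tau advances.
Round 2: Tau vs Zeta — 6–7, Zeta advances.
Round 3: Zeta vs Sigma — 8–5, Zeta advances.
Round 4: Zeta vs Epsilon — 6–7, Epsilon advances.
The agenda winner is Epsilon.

Epsilon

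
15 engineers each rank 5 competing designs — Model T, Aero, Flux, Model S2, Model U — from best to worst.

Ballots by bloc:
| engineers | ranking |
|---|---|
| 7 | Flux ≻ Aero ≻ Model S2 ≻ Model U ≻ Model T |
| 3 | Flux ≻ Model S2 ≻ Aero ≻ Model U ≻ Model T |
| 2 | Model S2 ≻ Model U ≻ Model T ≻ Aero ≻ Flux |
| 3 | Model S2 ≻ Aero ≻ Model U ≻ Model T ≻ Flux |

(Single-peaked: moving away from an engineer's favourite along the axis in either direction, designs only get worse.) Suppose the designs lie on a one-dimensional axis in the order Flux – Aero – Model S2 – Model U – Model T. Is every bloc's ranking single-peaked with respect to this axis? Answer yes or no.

Axis positions: Flux=1, Aero=2, Model S2=3, Model U=4, Model T=5.
Bloc 1 (peak Flux at position 1): ranking walks positions 1-2-3-4-5, expanding outward from the peak — single-peaked.
Bloc 2: ranking walks positions 1-3-2-4-5; Model S2 is ranked above Aero even though Aero lies between Model S2 and the peak Flux on the axis — preferences dip and rise again. Not single-peaked.
Bloc 3 (peak Model S2 at position 3): ranking walks positions 3-4-5-2-1, expanding outward from the peak — single-peaked.
Bloc 4 (peak Model S2 at position 3): ranking walks positions 3-2-4-5-1, expanding outward from the peak — single-peaked.
Bloc 2 violates single-peakedness, so the profile is not single-peaked on this axis.

no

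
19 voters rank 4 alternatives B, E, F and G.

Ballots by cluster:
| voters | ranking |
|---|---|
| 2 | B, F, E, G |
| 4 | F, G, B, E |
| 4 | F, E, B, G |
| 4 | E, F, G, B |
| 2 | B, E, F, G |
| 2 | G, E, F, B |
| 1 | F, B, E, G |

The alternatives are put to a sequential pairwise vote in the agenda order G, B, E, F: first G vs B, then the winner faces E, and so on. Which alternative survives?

Round 1: G vs B — 10–9, G advances.
Round 2: G vs E — 6–13, E advances.
Round 3: E vs F — 8–11, F advances.
The agenda winner is F.

F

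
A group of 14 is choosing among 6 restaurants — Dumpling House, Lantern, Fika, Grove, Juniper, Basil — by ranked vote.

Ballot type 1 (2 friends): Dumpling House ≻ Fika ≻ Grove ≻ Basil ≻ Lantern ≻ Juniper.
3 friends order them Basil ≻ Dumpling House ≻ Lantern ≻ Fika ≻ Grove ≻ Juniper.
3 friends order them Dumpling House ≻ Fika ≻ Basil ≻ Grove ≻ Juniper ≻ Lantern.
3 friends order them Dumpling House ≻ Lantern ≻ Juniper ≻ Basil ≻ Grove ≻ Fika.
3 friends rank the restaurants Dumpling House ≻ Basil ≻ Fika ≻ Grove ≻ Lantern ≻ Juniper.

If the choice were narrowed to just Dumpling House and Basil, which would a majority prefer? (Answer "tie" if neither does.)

Dumpling House

Ballots ranking Dumpling House above Basil: 2 + 3 + 3 + 3 = 11.
Ballots ranking Basil above Dumpling House: 14 − 11 = 3.
Dumpling House wins the head-to-head 11–3.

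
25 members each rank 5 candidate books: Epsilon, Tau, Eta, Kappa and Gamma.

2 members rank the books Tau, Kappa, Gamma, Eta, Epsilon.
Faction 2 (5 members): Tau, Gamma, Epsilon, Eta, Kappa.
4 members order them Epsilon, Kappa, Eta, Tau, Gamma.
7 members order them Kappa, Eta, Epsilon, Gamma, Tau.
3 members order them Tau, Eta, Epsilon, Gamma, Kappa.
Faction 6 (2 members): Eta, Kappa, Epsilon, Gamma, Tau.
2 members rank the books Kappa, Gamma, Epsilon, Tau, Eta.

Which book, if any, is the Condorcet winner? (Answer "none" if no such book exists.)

Kappa

Head-to-head results (25 members):
Epsilon vs Tau: Epsilon, 15–10.
Epsilon–Eta: Eta 14–11.
Epsilon–Kappa: Kappa 13–12.
Epsilon–Gamma: Epsilon 16–9.
Tau vs Eta: Eta wins 13–12.
Tau vs Kappa: Kappa wins 15–10.
Tau vs Gamma: Tau, 14–11.
Eta vs Kappa: Kappa, 15–10.
Eta vs Gamma: Eta, 16–9.
Kappa vs Gamma: Kappa wins 17–8.
Only Kappa has no losses; Kappa is the Condorcet winner.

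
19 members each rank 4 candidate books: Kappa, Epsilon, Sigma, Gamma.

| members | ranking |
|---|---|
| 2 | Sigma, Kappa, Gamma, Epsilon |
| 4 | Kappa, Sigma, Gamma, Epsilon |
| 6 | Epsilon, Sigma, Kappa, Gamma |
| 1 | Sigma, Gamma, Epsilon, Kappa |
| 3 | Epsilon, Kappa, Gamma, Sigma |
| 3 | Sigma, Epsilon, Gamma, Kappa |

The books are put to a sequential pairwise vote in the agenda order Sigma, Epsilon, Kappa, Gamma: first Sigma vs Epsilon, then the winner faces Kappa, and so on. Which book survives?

Round 1: Sigma vs Epsilon — 10–9, Sigma advances.
Round 2: Sigma vs Kappa — 12–7, Sigma advances.
Round 3: Sigma vs Gamma — 16–3, Sigma advances.
The agenda winner is Sigma.

Sigma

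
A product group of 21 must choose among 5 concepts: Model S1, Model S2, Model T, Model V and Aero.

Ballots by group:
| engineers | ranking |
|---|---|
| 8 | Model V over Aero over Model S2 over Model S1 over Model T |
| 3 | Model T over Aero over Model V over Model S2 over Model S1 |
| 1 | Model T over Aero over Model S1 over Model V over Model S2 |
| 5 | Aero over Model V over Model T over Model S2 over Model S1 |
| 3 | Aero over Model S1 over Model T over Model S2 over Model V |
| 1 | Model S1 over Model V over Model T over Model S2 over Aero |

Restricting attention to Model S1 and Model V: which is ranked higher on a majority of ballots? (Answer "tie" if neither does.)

Model V

Ballots ranking Model S1 above Model V: 1 + 3 + 1 = 5.
Ballots ranking Model V above Model S1: 21 − 5 = 16.
Model V wins the head-to-head 16–5.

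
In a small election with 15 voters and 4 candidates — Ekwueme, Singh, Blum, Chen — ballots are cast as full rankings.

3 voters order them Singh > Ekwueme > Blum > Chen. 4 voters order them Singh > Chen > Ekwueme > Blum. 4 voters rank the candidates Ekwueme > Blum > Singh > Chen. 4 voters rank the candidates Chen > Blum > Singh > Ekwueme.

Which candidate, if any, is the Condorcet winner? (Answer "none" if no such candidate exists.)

Check each pair by majority over 15 ballots:
Ekwueme vs Singh: Singh, 11–4.
Ekwueme vs Blum: Ekwueme, 11–4.
Ekwueme vs Chen: Chen, 8–7.
Singh vs Blum: Blum, 8–7.
Singh vs Chen: Singh wins 11–4.
Blum vs Chen: Chen wins 8–7.
Each candidate drops at least one matchup (Ekwueme loses to Singh; Singh loses to Blum; Blum loses to Ekwueme; Chen loses to Singh); the cycle Ekwueme → Blum → Singh → Ekwueme rules out a Condorcet winner.

none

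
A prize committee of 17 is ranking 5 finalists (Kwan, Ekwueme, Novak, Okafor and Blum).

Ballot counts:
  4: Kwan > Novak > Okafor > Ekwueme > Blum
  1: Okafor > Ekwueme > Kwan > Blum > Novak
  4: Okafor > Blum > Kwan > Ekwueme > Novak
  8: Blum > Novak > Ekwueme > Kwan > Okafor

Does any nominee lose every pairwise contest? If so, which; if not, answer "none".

none

Head-to-head results (17 jurors):
Kwan–Ekwueme: Ekwueme 9–8.
Kwan vs Novak: Kwan wins 9–8.
Kwan vs Okafor: 4+8 = 12 for Kwan, 5 for Okafor — Kwan by 12–5.
Kwan–Blum: Blum 12–5.
Ekwueme vs Novak: Ekwueme is ranked higher on 1+4 = 5 ballots, Novak on 12. Novak wins 12–5.
Ekwueme vs Okafor: 8 to 9, Okafor.
Ekwueme vs Blum: Blum, 12–5.
Novak vs Okafor: Novak wins 12–5.
Novak–Blum: Blum 13–4.
Okafor vs Blum: 4+1+4 = 9 for Okafor, 8 for Blum — Okafor by 9–8.
No nominee is winless: Kwan beats Novak; Ekwueme beats Kwan; Novak beats Ekwueme; Okafor beats Ekwueme; Blum beats Kwan. There is no Condorcet loser.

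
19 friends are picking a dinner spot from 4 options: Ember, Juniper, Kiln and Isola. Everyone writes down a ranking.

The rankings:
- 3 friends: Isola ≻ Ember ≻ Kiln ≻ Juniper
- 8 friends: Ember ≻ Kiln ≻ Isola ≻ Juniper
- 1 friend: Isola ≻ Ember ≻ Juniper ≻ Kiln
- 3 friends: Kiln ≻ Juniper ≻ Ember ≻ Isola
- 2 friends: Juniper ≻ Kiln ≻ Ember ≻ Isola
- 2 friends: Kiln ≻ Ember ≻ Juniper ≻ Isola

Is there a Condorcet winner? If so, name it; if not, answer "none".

Pairwise majorities:
Ember vs Juniper: Ember wins 14–5.
Ember–Kiln: Ember 12–7.
Ember vs Isola: Ember, 15–4.
Juniper vs Kiln: Kiln wins 16–3.
Juniper vs Isola: Isola, 12–7.
Kiln–Isola: Kiln 15–4.
Ember beats each of Juniper, Kiln, Isola — Ember is the Condorcet winner.

Ember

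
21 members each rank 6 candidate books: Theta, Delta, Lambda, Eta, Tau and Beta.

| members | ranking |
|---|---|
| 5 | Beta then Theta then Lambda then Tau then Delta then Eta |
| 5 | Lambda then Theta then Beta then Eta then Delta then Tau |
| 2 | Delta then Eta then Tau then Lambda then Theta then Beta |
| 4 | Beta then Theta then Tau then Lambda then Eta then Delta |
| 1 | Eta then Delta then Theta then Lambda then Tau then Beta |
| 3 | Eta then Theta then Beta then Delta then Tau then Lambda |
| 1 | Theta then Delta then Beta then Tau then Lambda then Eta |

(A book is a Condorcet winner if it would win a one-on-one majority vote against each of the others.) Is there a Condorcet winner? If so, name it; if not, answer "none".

Head-to-head results (21 members):
Theta vs Delta: Theta wins 18–3.
Theta vs Lambda: Theta wins 14–7.
Theta vs Eta: Theta preferred on 5+5+4+1 = 15 ballots; Theta wins 15–6.
Theta vs Tau: Theta wins 19–2.
Theta vs Beta: 5+2+1+3+1 = 12 for Theta, 9 for Beta — Theta by 12–9.
Delta–Lambda: Lambda 14–7.
Delta vs Eta: Eta wins 13–8.
Delta vs Tau: 5+2+1+3+1 = 12 for Delta, 9 for Tau — Delta by 12–9.
Delta vs Beta: Delta preferred on 2+1+1 = 4 ballots; Beta wins 17–4.
Lambda vs Eta: Lambda preferred on 5+5+4+1 = 15 ballots; Lambda wins 15–6.
Lambda vs Tau: Lambda wins 11–10.
Lambda vs Beta: 8 to 13, Beta.
Eta vs Tau: Eta, 11–10.
Eta vs Beta: 2+1+3 = 6 for Eta, 15 for Beta — Beta by 15–6.
Tau vs Beta: Tau preferred on 2+1 = 3 ballots; Beta wins 18–3.
Only Theta has no losses; Theta is the Condorcet winner.

Theta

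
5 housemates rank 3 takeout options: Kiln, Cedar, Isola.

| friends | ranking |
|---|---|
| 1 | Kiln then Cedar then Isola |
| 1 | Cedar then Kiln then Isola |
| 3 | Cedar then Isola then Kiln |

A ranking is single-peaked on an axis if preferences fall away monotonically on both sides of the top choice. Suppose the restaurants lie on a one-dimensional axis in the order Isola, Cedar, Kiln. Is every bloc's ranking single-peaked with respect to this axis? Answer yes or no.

Axis positions: Isola=1, Cedar=2, Kiln=3.
Bloc 1 (peak Kiln at position 3): ranking walks positions 3-2-1, expanding outward from the peak — single-peaked.
Bloc 2 (peak Cedar at position 2): ranking walks positions 2-3-1, expanding outward from the peak — single-peaked.
Bloc 3 (peak Cedar at position 2): ranking walks positions 2-1-3, expanding outward from the peak — single-peaked.
Every ranking is single-peaked on this axis.

yes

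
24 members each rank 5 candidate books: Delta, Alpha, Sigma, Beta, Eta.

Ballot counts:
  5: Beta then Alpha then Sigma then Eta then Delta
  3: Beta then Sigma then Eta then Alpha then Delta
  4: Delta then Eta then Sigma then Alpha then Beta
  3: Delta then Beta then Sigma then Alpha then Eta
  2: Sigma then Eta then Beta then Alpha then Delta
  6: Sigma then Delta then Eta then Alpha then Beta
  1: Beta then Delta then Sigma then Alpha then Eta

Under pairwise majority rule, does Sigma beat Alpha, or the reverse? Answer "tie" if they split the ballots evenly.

Ballots ranking Sigma above Alpha: 3 + 4 + 3 + 2 + 6 + 1 = 19.
Ballots ranking Alpha above Sigma: 24 − 19 = 5.
Sigma wins the head-to-head 19–5.

Sigma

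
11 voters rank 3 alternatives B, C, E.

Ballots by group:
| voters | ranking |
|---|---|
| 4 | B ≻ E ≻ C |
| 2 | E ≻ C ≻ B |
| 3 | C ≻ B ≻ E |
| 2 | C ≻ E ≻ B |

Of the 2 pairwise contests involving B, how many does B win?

B against each rival (11 voters):
B vs C: C, 7–4.
B vs E: B wins 7–4.
B beats E; loses to C — 1 pairwise win.

1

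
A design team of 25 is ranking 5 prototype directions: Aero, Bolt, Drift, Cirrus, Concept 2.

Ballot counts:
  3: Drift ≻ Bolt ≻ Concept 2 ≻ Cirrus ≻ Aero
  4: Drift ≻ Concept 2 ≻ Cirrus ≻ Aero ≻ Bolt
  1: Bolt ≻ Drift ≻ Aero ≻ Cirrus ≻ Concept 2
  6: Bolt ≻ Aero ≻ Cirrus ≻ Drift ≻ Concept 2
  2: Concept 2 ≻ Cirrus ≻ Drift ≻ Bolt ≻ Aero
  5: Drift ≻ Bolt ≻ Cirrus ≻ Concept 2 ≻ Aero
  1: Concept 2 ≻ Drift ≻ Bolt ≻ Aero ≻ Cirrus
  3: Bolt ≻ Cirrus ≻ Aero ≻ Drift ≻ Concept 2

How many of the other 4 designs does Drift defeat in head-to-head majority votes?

4

Drift against each rival (25 engineers):
Drift vs Aero: Drift is ranked higher on 3+4+1+2+5+1 = 16 ballots, Aero on 9. Drift wins 16–9.
Drift vs Bolt: 3+4+2+5+1 = 15 for Drift, 10 for Bolt — Drift by 15–10.
Drift vs Cirrus: Drift is ranked higher on 3+4+1+5+1 = 14 ballots, Cirrus on 11. Drift wins 14–11.
Drift vs Concept 2: Drift wins 22–3.
Drift beats Aero, Bolt, Cirrus, Concept 2 — 4 pairwise wins.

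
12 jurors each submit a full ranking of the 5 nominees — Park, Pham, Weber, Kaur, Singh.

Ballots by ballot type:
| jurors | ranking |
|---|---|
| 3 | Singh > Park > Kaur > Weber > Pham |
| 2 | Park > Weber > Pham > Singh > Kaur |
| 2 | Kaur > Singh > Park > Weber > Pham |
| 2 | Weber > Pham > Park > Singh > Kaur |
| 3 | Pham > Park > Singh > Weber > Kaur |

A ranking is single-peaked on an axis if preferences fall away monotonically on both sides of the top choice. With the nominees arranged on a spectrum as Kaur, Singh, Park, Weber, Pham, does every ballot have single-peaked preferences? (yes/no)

Axis positions: Kaur=1, Singh=2, Park=3, Weber=4, Pham=5.
Ballot type 1 (peak Singh at position 2): ranking walks positions 2-3-1-4-5, expanding outward from the peak — single-peaked.
Ballot type 2 (peak Park at position 3): ranking walks positions 3-4-5-2-1, expanding outward from the peak — single-peaked.
Ballot type 3 (peak Kaur at position 1): ranking walks positions 1-2-3-4-5, expanding outward from the peak — single-peaked.
Ballot type 4 (peak Weber at position 4): ranking walks positions 4-5-3-2-1, expanding outward from the peak — single-peaked.
Ballot type 5: ranking walks positions 5-3-2-4-1; Park is ranked above Weber even though Weber lies between Park and the peak Pham on the axis — preferences dip and rise again. Not single-peaked.
Ballot type 5 violates single-peakedness, so the profile is not single-peaked on this axis.

no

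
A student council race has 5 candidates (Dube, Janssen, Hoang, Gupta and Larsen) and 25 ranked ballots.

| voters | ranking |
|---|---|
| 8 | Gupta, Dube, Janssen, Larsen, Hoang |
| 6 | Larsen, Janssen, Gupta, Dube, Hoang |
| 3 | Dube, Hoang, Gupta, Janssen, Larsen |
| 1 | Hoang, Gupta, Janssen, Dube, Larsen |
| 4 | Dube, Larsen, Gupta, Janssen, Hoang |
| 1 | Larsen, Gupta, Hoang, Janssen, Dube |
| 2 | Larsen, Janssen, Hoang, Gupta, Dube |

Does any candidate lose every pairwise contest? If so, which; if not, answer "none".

Pairwise majorities:
Dube vs Janssen: Dube, 15–10.
Dube vs Hoang: Dube preferred on 8+6+3+4 = 21 ballots; Dube wins 21–4.
Dube–Gupta: Gupta 18–7.
Dube vs Larsen: Dube wins 16–9.
Janssen vs Hoang: Janssen, 20–5.
Janssen vs Gupta: 6+2 = 8 for Janssen, 17 for Gupta — Gupta by 17–8.
Janssen vs Larsen: Larsen, 13–12.
Hoang vs Gupta: 6 to 19, Gupta.
Hoang vs Larsen: Hoang preferred on 3+1 = 4 ballots; Larsen wins 21–4.
Gupta–Larsen: Larsen 13–12.
Only Hoang has no wins; Hoang is the Condorcet loser.

Hoang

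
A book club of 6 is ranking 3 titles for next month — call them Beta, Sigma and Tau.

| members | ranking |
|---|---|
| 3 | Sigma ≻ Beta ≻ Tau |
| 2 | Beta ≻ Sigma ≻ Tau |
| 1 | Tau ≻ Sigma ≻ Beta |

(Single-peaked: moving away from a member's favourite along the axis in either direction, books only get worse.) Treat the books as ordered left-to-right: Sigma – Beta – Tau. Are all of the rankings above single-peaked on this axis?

Axis positions: Sigma=1, Beta=2, Tau=3.
Faction 1 (peak Sigma at position 1): ranking walks positions 1-2-3, expanding outward from the peak — single-peaked.
Faction 2 (peak Beta at position 2): ranking walks positions 2-1-3, expanding outward from the peak — single-peaked.
Faction 3: ranking walks positions 3-1-2; Sigma is ranked above Beta even though Beta lies between Sigma and the peak Tau on the axis — preferences dip and rise again. Not single-peaked.
Faction 3 violates single-peakedness, so the profile is not single-peaked on this axis.

no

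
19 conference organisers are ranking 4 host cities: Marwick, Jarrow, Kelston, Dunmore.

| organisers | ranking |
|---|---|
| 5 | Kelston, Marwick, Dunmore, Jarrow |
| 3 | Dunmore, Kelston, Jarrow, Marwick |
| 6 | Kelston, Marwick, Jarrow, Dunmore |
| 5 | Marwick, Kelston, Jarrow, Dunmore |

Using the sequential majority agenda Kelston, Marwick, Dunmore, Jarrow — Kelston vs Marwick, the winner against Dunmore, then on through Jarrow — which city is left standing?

Kelston

Round 1: Kelston vs Marwick — 14–5, Kelston advances.
Round 2: Kelston vs Dunmore — 16–3, Kelston advances.
Round 3: Kelston vs Jarrow — 19–0, Kelston advances.
Kelston survives the agenda.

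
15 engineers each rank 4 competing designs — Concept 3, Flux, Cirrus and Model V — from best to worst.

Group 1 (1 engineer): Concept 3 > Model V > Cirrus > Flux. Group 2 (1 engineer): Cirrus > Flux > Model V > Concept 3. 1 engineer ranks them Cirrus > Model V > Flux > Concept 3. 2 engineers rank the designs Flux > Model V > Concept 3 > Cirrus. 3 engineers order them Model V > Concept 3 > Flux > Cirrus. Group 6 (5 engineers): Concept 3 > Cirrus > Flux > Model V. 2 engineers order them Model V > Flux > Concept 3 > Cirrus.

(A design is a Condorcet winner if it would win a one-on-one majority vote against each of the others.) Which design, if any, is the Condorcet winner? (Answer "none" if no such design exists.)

none

Pairwise majorities:
Concept 3 vs Flux: Concept 3 preferred on 1+3+5 = 9 ballots; Concept 3 wins 9–6.
Concept 3 vs Cirrus: Concept 3 is ranked higher on 1+2+3+5+2 = 13 ballots, Cirrus on 2. Concept 3 wins 13–2.
Concept 3 vs Model V: 6 to 9, Model V.
Flux vs Cirrus: 2+3+2 = 7 for Flux, 8 for Cirrus — Cirrus by 8–7.
Flux vs Model V: Flux is ranked higher on 1+2+5 = 8 ballots, Model V on 7. Flux wins 8–7.
Cirrus vs Model V: 1+1+5 = 7 for Cirrus, 8 for Model V — Model V by 8–7.
No design is unbeaten: Concept 3 loses to Model V; Flux loses to Concept 3; Cirrus loses to Concept 3; Model V loses to Flux. In particular Concept 3 beats Flux beats Model V beats Concept 3 is a majority cycle — no Condorcet winner exists.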